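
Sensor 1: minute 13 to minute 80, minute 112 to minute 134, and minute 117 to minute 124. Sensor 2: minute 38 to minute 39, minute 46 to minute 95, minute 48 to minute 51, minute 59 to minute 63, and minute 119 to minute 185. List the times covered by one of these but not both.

A, merged: minute 13 to minute 80, minute 112 to minute 134.
B, merged: minute 38 to minute 39, minute 46 to minute 95, minute 119 to minute 185.
A \ B = minute 13 to minute 38, minute 39 to minute 46, minute 112 to minute 119.
B \ A = minute 80 to minute 95, minute 134 to minute 185.
Union of the two gives the symmetric difference.

minute 13 to minute 38, minute 39 to minute 46, minute 80 to minute 95, minute 112 to minute 119, minute 134 to minute 185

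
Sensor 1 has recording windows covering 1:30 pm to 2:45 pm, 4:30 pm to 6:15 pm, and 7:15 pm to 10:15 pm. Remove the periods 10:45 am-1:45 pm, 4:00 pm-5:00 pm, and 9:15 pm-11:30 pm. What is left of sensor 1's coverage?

1:45 pm–2:45 pm, 5:00 pm–6:15 pm, 7:15 pm–9:15 pm

1:30 pm–2:45 pm minus B → 1:45 pm–2:45 pm.
4:30 pm–6:15 pm minus B → 5:00 pm–6:15 pm.
7:15 pm–10:15 pm minus B → 7:15 pm–9:15 pm.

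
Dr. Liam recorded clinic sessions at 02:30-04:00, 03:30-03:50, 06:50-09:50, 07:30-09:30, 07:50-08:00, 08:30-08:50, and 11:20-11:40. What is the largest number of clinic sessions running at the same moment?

3

Sweep endpoints in order; track running count of active intervals.
Peak of 3 reached at 07:50.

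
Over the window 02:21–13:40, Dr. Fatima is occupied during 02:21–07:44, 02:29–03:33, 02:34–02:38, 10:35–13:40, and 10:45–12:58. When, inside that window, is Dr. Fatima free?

07:44–10:35

Covered (merged): 02:21–07:44, 10:35–13:40.
Complement within 02:21–13:40: 07:44–10:35.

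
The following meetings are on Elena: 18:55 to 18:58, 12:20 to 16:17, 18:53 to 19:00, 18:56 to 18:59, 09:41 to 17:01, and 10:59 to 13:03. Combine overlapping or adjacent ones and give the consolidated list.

09:41–17:01, 18:53–19:00

Sort by start: 09:41–17:01, 10:59–13:03, 12:20–16:17, 18:53–19:00, 18:55–18:58, 18:56–18:59.
10:59–13:03 overlaps/touches 09:41–17:01 → extend to 09:41–17:01.
12:20–16:17 overlaps/touches 09:41–17:01 → extend to 09:41–17:01.
18:53–19:00 is disjoint → start new block.
18:55–18:58 overlaps/touches 18:53–19:00 → extend to 18:53–19:00.
18:56–18:59 overlaps/touches 18:53–19:00 → extend to 18:53–19:00.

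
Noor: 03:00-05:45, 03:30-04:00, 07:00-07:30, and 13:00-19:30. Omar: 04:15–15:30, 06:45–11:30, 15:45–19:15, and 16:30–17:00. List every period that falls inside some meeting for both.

Merge the first list: 03:00-05:45, 07:00-07:30, 13:00-19:30.
Merge the second list: 04:15-15:30, 15:45-19:15.
03:00-05:45 overlaps B on 04:15-05:45.
07:00-07:30 overlaps B on 07:00-07:30.
13:00-19:30 overlaps B on 13:00-15:30, 15:45-19:15.

04:15-05:45, 07:00-07:30, 13:00-15:30, 15:45-19:15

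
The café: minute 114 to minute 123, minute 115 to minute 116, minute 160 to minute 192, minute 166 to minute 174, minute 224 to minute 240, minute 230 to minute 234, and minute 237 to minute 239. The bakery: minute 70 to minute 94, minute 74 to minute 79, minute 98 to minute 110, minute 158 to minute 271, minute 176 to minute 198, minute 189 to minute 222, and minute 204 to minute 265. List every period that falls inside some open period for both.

A, merged: minute 114 to minute 123, minute 160 to minute 192, minute 224 to minute 240.
B, merged: minute 70 to minute 94, minute 98 to minute 110, minute 158 to minute 271.
minute 114 to minute 123: no overlap with the second set.
minute 160 to minute 192 meets the second set on minute 160 to minute 192.
minute 224 to minute 240 meets the second set on minute 224 to minute 240.

minute 160 to minute 192, minute 224 to minute 240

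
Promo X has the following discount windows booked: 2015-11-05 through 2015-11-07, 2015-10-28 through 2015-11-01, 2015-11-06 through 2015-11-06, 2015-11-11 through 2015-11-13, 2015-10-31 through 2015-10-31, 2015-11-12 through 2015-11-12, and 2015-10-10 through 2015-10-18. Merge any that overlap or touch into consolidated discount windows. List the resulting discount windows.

Sort by start: 2015-10-10 through 2015-10-18, 2015-10-28 through 2015-11-01, 2015-10-31 through 2015-10-31, 2015-11-05 through 2015-11-07, 2015-11-06 through 2015-11-06, 2015-11-11 through 2015-11-13, 2015-11-12 through 2015-11-12.
2015-10-28 through 2015-11-01 is disjoint → start new block.
2015-10-31 through 2015-10-31 overlaps/touches 2015-10-28 through 2015-11-01 → extend to 2015-10-28 through 2015-11-01.
2015-11-05 through 2015-11-07 is disjoint → start new block.
2015-11-06 through 2015-11-06 overlaps/touches 2015-11-05 through 2015-11-07 → extend to 2015-11-05 through 2015-11-07.
2015-11-11 through 2015-11-13 is disjoint → start new block.
2015-11-12 through 2015-11-12 overlaps/touches 2015-11-11 through 2015-11-13 → extend to 2015-11-11 through 2015-11-13.

2015-10-10 through 2015-10-18, 2015-10-28 through 2015-11-01, 2015-11-05 through 2015-11-07, 2015-11-11 through 2015-11-13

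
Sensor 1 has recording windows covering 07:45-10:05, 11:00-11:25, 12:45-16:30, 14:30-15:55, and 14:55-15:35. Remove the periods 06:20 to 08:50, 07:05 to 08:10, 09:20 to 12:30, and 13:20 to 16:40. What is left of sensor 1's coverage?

First set merges to 07:45–10:05, 11:00–11:25, 12:45–16:30.
Second set merges to 06:20–08:50, 09:20–12:30, 13:20–16:40.
07:45–10:05 with B removed leaves 08:50–09:20.
11:00–11:25 lies entirely inside B → drops out.
12:45–16:30 with B removed leaves 12:45–13:20.

08:50–09:20, 12:45–13:20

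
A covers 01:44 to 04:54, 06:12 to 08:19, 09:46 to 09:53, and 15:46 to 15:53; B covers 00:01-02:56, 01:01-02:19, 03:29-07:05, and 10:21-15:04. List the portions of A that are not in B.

02:56–03:29, 07:05–08:19, 09:46–09:53, 15:46–15:53

Merge the second list: 00:01–02:56, 03:29–07:05, 10:21–15:04.
01:44–04:54 minus B → 02:56–03:29.
06:12–08:19 minus B → 07:05–08:19.
09:46–09:53: no B overlap → unchanged.
15:46–15:53: no B overlap → unchanged.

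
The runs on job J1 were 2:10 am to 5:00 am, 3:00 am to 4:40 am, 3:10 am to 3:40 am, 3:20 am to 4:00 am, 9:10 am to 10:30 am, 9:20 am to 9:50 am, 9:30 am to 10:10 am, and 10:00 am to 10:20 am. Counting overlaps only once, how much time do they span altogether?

Merged: 2:10 am–5:00 am, 9:10 am–10:30 am.
Lengths: 2 h 50 min + 1 h 20 min = 4 h 10 min.

4 h 10 min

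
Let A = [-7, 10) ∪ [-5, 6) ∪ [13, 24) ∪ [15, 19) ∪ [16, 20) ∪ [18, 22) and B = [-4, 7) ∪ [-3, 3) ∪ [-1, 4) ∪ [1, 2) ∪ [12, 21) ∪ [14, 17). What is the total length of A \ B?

Merge the first list: [-7, 10), [13, 24).
Merge the second list: [-4, 7), [12, 21).
A \ B = [-7, -4), [7, 10), [21, 24).
Total: 3 + 3 + 3 = 9.

9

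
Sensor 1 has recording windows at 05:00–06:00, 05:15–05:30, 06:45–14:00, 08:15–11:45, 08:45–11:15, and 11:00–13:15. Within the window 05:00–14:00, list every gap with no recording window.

After merging, the occupied span is 05:00-06:00, 06:45-14:00.
Uncovered inside 05:00-14:00: 06:00-06:45.

06:00-06:45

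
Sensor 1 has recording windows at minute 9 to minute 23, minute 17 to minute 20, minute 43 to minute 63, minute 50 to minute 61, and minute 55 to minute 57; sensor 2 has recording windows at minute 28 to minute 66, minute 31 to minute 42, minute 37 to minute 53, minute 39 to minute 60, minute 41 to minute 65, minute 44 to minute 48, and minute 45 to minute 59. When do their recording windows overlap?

minute 43 to minute 63

First set merges to minute 9 to minute 23, minute 43 to minute 63.
Second set merges to minute 28 to minute 66.
minute 9 to minute 23 meets no B interval.
minute 43 to minute 63 ∩ B → minute 43 to minute 63.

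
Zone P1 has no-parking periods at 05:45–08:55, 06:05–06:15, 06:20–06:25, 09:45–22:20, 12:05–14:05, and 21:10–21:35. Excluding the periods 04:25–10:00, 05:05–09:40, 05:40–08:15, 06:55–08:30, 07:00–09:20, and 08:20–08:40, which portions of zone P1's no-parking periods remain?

First set merges to 05:45-08:55, 09:45-22:20.
Second set merges to 04:25-10:00.
05:45-08:55 lies entirely inside B → drops out.
09:45-22:20 with B removed leaves 10:00-22:20.

10:00-22:20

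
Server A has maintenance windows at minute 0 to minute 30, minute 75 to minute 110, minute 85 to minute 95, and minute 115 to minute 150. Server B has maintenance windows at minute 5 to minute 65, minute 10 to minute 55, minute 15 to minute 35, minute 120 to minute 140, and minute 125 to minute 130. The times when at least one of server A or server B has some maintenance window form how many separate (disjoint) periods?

3

Merge the first list: minute 0 to minute 30, minute 75 to minute 110, minute 115 to minute 150.
Merge the second list: minute 5 to minute 65, minute 120 to minute 140.
A ∪ B = minute 0 to minute 65, minute 75 to minute 110, minute 115 to minute 150.
That is 3 disjoint pieces.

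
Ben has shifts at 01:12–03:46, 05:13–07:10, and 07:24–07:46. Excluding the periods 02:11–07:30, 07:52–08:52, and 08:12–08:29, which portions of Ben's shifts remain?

01:12-02:11, 07:30-07:46

B, merged: 02:11-07:30, 07:52-08:52.
01:12-03:46 \ B = 01:12-02:11.
05:13-07:10: entirely removed.
07:24-07:46 \ B = 07:30-07:46.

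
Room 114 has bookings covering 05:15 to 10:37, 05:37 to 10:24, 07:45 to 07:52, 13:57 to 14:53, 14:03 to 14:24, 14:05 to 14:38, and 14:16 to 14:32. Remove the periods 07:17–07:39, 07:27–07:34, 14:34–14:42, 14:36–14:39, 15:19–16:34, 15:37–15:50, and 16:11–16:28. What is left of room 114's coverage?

05:15–07:17, 07:39–10:37, 13:57–14:34, 14:42–14:53

First set merges to 05:15–10:37, 13:57–14:53.
Second set merges to 07:17–07:39, 14:34–14:42, 15:19–16:34.
05:15–10:37 with B removed leaves 05:15–07:17, 07:39–10:37.
13:57–14:53 with B removed leaves 13:57–14:34, 14:42–14:53.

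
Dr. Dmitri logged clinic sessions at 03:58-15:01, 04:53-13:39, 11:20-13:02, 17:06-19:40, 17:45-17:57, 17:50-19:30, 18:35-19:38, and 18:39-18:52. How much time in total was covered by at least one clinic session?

Merged: 03:58-15:01, 17:06-19:40.
Lengths: 11 h 3 min + 2 h 34 min = 13 h 37 min.

13 h 37 min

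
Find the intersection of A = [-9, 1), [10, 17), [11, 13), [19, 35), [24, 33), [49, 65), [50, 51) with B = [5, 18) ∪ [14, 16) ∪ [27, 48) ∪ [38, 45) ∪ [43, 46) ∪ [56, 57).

A, merged: [-9, 1), [10, 17), [19, 35), [49, 65).
B, merged: [5, 18), [27, 48), [56, 57).
[-9, 1) meets no B interval.
[10, 17) ∩ B → [10, 17).
[19, 35) ∩ B → [27, 35).
[49, 65) ∩ B → [56, 57).

[10, 17) ∪ [27, 35) ∪ [56, 57)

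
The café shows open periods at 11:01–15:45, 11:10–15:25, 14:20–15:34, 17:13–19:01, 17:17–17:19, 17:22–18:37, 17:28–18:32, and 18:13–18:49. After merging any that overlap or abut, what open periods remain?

11:01-15:45, 17:13-19:01

11:10-15:25 overlaps/touches 11:01-15:45 → extend to 11:01-15:45.
14:20-15:34 overlaps/touches 11:01-15:45 → extend to 11:01-15:45.
17:13-19:01 is disjoint → start new block.
17:17-17:19 overlaps/touches 17:13-19:01 → extend to 17:13-19:01.
17:22-18:37 overlaps/touches 17:13-19:01 → extend to 17:13-19:01.
17:28-18:32 overlaps/touches 17:13-19:01 → extend to 17:13-19:01.
18:13-18:49 overlaps/touches 17:13-19:01 → extend to 17:13-19:01.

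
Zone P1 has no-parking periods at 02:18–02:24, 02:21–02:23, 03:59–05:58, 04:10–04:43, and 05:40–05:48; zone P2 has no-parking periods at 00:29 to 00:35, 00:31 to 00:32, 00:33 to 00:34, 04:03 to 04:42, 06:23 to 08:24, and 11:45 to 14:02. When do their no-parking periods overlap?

Merge the first list: 02:18–02:24, 03:59–05:58.
Merge the second list: 00:29–00:35, 04:03–04:42, 06:23–08:24, 11:45–14:02.
02:18–02:24 falls entirely outside B.
03:59–05:58 overlaps B on 04:03–04:42.

04:03–04:42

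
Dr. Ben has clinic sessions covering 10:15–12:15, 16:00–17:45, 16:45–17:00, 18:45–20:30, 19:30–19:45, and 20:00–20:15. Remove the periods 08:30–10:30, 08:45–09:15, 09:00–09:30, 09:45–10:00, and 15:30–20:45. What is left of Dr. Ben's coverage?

First set merges to 10:15–12:15, 16:00–17:45, 18:45–20:30.
Second set merges to 08:30–10:30, 15:30–20:45.
10:15–12:15 \ B = 10:30–12:15.
16:00–17:45: entirely removed.
18:45–20:30: entirely removed.

10:30–12:15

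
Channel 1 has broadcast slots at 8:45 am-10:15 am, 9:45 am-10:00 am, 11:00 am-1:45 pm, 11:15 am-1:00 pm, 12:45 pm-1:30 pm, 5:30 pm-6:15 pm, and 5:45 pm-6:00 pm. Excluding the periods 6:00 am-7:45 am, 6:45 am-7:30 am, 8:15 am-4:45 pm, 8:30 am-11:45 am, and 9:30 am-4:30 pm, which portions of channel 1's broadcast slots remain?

5:30 pm–6:15 pm

First set merges to 8:45 am–10:15 am, 11:00 am–1:45 pm, 5:30 pm–6:15 pm.
Second set merges to 6:00 am–7:45 am, 8:15 am–4:45 pm.
8:45 am–10:15 am: entirely removed.
11:00 am–1:45 pm: entirely removed.
5:30 pm–6:15 pm: nothing removed.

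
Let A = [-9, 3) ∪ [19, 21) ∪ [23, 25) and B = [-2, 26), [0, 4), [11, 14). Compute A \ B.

[-9, -2)

B, merged: [-2, 26).
[-9, 3) minus B → [-9, -2).
[19, 21): fully covered by B → removed.
[23, 25): fully covered by B → removed.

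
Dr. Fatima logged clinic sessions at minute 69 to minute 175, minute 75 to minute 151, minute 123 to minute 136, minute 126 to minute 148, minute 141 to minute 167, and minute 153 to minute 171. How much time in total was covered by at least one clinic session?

Merged: minute 69 to minute 175.
Length: 106 minutes.

106 minutes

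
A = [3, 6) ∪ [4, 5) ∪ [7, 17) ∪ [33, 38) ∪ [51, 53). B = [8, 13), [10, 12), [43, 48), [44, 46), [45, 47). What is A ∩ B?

Merge the first list: [3, 6), [7, 17), [33, 38), [51, 53).
Merge the second list: [8, 13), [43, 48).
[3, 6): no overlap with the second set.
[7, 17) meets the second set on [8, 13).
[33, 38): no overlap with the second set.
[51, 53): no overlap with the second set.

[8, 13)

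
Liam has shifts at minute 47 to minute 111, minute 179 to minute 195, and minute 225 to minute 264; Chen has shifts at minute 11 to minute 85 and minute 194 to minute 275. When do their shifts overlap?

minute 47 to minute 111 ∩ B → minute 47 to minute 85.
minute 179 to minute 195 ∩ B → minute 194 to minute 195.
minute 225 to minute 264 ∩ B → minute 225 to minute 264.

minute 47 to minute 85, minute 194 to minute 195, minute 225 to minute 264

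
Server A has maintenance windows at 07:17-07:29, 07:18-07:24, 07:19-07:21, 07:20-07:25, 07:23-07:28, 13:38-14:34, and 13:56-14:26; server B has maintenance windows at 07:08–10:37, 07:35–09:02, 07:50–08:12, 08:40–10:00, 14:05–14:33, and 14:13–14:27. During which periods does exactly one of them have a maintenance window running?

Merge the first list: 07:17–07:29, 13:38–14:34.
Merge the second list: 07:08–10:37, 14:05–14:33.
A \ B = 13:38–14:05, 14:33–14:34.
B \ A = 07:08–07:17, 07:29–10:37.
Union of the two gives the symmetric difference.

07:08–07:17, 07:29–10:37, 13:38–14:05, 14:33–14:34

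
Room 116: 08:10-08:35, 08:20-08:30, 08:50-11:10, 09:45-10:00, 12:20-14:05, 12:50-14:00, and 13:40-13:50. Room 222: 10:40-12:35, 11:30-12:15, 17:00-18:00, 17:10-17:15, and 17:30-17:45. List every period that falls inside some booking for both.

A, merged: 08:10-08:35, 08:50-11:10, 12:20-14:05.
B, merged: 10:40-12:35, 17:00-18:00.
08:10-08:35: no overlap with the second set.
08:50-11:10 meets the second set on 10:40-11:10.
12:20-14:05 meets the second set on 12:20-12:35.

10:40-11:10, 12:20-12:35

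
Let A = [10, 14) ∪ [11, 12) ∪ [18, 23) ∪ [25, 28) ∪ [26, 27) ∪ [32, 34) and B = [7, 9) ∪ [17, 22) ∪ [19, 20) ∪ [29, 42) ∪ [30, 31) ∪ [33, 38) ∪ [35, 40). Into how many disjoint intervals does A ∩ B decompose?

2

A, merged: [10, 14), [18, 23), [25, 28), [32, 34).
B, merged: [7, 9), [17, 22), [29, 42).
A ∩ B = [18, 22), [32, 34).
That is 2 disjoint pieces.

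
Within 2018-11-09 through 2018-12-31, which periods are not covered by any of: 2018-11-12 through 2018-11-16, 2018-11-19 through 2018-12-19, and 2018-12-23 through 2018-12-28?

After merging, the occupied span is 2018-11-12 through 2018-11-16, 2018-11-19 through 2018-12-19, 2018-12-23 through 2018-12-28.
Uncovered inside 2018-11-09 through 2018-12-31: 2018-11-09 through 2018-11-11, 2018-11-17 through 2018-11-18, 2018-12-20 through 2018-12-22, 2018-12-29 through 2018-12-31.

2018-11-09 through 2018-11-11, 2018-11-17 through 2018-11-18, 2018-12-20 through 2018-12-22, 2018-12-29 through 2018-12-31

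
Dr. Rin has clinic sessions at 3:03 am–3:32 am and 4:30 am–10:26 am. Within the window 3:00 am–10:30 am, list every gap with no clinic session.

After merging, the occupied span is 3:03 am-3:32 am, 4:30 am-10:26 am.
Uncovered inside 3:00 am-10:30 am: 3:00 am-3:03 am, 3:32 am-4:30 am, 10:26 am-10:30 am.

3:00 am-3:03 am, 3:32 am-4:30 am, 10:26 am-10:30 am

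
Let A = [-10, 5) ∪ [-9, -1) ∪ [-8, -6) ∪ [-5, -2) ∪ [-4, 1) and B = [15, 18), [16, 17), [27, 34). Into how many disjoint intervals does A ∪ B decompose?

3

A, merged: [-10, 5).
B, merged: [15, 18), [27, 34).
A ∪ B = [-10, 5), [15, 18), [27, 34).
That is 3 disjoint pieces.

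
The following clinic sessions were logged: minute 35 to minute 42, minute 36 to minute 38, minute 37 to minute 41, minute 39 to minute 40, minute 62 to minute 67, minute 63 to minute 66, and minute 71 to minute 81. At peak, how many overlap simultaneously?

3

Sweep endpoints in order; track running count of active intervals.
Peak of 3 reached at minute 37.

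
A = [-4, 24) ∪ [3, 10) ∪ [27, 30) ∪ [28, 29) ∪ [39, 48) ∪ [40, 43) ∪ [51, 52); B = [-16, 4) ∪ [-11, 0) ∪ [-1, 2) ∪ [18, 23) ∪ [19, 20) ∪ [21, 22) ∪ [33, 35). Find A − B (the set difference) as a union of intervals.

First set merges to [-4, 24), [27, 30), [39, 48), [51, 52).
Second set merges to [-16, 4), [18, 23), [33, 35).
[-4, 24) minus B → [4, 18), [23, 24).
[27, 30): no B overlap → unchanged.
[39, 48): no B overlap → unchanged.
[51, 52): no B overlap → unchanged.

[4, 18) ∪ [23, 24) ∪ [27, 30) ∪ [39, 48) ∪ [51, 52)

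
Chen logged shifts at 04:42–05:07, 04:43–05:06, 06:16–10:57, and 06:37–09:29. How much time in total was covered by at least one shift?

5 h 6 min

Merged: 04:42-05:07, 06:16-10:57.
Lengths: 25 min + 4 h 41 min = 5 h 6 min.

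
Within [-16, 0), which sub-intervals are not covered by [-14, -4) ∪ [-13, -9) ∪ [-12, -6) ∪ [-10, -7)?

After merging, the occupied span is [-14, -4).
Complement within [-16, 0): [-16, -14), [-4, 0).

[-16, -14) ∪ [-4, 0)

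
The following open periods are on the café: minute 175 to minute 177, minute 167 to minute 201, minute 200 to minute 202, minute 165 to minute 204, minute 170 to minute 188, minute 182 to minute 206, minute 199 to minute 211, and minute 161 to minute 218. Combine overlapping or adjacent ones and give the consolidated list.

Sort by start: minute 161 to minute 218, minute 165 to minute 204, minute 167 to minute 201, minute 170 to minute 188, minute 175 to minute 177, minute 182 to minute 206, minute 199 to minute 211, minute 200 to minute 202.
minute 165 to minute 204 overlaps/touches minute 161 to minute 218 → extend to minute 161 to minute 218.
minute 167 to minute 201 overlaps/touches minute 161 to minute 218 → extend to minute 161 to minute 218.
minute 170 to minute 188 overlaps/touches minute 161 to minute 218 → extend to minute 161 to minute 218.
minute 175 to minute 177 overlaps/touches minute 161 to minute 218 → extend to minute 161 to minute 218.
minute 182 to minute 206 overlaps/touches minute 161 to minute 218 → extend to minute 161 to minute 218.
minute 199 to minute 211 overlaps/touches minute 161 to minute 218 → extend to minute 161 to minute 218.
minute 200 to minute 202 overlaps/touches minute 161 to minute 218 → extend to minute 161 to minute 218.

minute 161 to minute 218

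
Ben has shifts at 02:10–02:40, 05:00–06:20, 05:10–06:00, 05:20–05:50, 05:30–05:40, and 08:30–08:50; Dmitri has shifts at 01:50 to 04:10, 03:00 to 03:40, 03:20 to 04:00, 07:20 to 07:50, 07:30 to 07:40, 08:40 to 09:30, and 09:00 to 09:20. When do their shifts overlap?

02:10–02:40, 08:40–08:50

A, merged: 02:10–02:40, 05:00–06:20, 08:30–08:50.
B, merged: 01:50–04:10, 07:20–07:50, 08:40–09:30.
02:10–02:40 ∩ B → 02:10–02:40.
05:00–06:20 meets no B interval.
08:30–08:50 ∩ B → 08:40–08:50.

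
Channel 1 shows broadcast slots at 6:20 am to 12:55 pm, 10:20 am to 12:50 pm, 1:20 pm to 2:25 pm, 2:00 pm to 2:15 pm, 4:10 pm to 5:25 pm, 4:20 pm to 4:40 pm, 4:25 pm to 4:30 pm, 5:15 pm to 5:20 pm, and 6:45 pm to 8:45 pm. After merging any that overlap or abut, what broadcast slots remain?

6:20 am-12:55 pm, 1:20 pm-2:25 pm, 4:10 pm-5:25 pm, 6:45 pm-8:45 pm

10:20 am-12:50 pm overlaps/touches 6:20 am-12:55 pm → extend to 6:20 am-12:55 pm.
1:20 pm-2:25 pm is disjoint → start new block.
2:00 pm-2:15 pm overlaps/touches 1:20 pm-2:25 pm → extend to 1:20 pm-2:25 pm.
4:10 pm-5:25 pm is disjoint → start new block.
4:20 pm-4:40 pm overlaps/touches 4:10 pm-5:25 pm → extend to 4:10 pm-5:25 pm.
4:25 pm-4:30 pm overlaps/touches 4:10 pm-5:25 pm → extend to 4:10 pm-5:25 pm.
5:15 pm-5:20 pm overlaps/touches 4:10 pm-5:25 pm → extend to 4:10 pm-5:25 pm.
6:45 pm-8:45 pm is disjoint → start new block.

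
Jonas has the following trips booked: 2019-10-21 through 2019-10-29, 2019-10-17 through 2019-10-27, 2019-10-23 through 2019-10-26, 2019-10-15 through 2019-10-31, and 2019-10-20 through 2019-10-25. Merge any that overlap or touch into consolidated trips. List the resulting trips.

2019-10-15 through 2019-10-31

Sort by start: 2019-10-15 through 2019-10-31, 2019-10-17 through 2019-10-27, 2019-10-20 through 2019-10-25, 2019-10-21 through 2019-10-29, 2019-10-23 through 2019-10-26.
2019-10-17 through 2019-10-27 overlaps/touches 2019-10-15 through 2019-10-31 → extend to 2019-10-15 through 2019-10-31.
2019-10-20 through 2019-10-25 overlaps/touches 2019-10-15 through 2019-10-31 → extend to 2019-10-15 through 2019-10-31.
2019-10-21 through 2019-10-29 overlaps/touches 2019-10-15 through 2019-10-31 → extend to 2019-10-15 through 2019-10-31.
2019-10-23 through 2019-10-26 overlaps/touches 2019-10-15 through 2019-10-31 → extend to 2019-10-15 through 2019-10-31.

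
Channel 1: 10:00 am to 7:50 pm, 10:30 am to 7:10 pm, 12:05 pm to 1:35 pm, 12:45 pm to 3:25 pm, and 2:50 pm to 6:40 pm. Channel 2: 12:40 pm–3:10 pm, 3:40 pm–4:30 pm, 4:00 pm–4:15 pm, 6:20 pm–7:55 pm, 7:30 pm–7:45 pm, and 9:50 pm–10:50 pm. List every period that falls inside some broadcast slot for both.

First set merges to 10:00 am-7:50 pm.
Second set merges to 12:40 pm-3:10 pm, 3:40 pm-4:30 pm, 6:20 pm-7:55 pm, 9:50 pm-10:50 pm.
10:00 am-7:50 pm meets the second set on 12:40 pm-3:10 pm, 3:40 pm-4:30 pm, 6:20 pm-7:50 pm.

12:40 pm-3:10 pm, 3:40 pm-4:30 pm, 6:20 pm-7:50 pm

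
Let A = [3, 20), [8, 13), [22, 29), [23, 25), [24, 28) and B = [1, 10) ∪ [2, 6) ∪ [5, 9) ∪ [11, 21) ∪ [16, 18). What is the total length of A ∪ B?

27

Merge the first list: [3, 20), [22, 29).
Merge the second list: [1, 10), [11, 21).
A ∪ B = [1, 21), [22, 29).
Total: 20 + 7 = 27.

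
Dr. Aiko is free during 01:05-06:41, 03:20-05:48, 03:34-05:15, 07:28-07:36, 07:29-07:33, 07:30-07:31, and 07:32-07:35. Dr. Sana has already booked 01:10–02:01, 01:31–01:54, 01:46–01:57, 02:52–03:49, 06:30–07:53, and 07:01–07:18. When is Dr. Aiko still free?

A, merged: 01:05–06:41, 07:28–07:36.
B, merged: 01:10–02:01, 02:52–03:49, 06:30–07:53.
01:05–06:41 \ B = 01:05–01:10, 02:01–02:52, 03:49–06:30.
07:28–07:36: entirely removed.

01:05–01:10, 02:01–02:52, 03:49–06:30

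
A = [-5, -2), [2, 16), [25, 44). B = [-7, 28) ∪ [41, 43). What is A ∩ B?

[-5, -2) overlaps B on [-5, -2).
[2, 16) overlaps B on [2, 16).
[25, 44) overlaps B on [25, 28), [41, 43).

[-5, -2) ∪ [2, 16) ∪ [25, 28) ∪ [41, 43)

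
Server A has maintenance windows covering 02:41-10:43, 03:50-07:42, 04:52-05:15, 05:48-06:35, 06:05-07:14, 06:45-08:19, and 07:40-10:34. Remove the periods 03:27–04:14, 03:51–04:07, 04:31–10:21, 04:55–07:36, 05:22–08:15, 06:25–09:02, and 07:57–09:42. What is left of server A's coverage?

02:41–03:27, 04:14–04:31, 10:21–10:43

Merge the first list: 02:41–10:43.
Merge the second list: 03:27–04:14, 04:31–10:21.
02:41–10:43 with B removed leaves 02:41–03:27, 04:14–04:31, 10:21–10:43.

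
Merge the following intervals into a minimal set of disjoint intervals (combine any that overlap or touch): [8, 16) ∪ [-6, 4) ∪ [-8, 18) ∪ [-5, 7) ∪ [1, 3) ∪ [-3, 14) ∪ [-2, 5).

Sort by start: [-8, 18), [-6, 4), [-5, 7), [-3, 14), [-2, 5), [1, 3), [8, 16).
[-6, 4) overlaps/touches [-8, 18) → extend to [-8, 18).
[-5, 7) overlaps/touches [-8, 18) → extend to [-8, 18).
[-3, 14) overlaps/touches [-8, 18) → extend to [-8, 18).
[-2, 5) overlaps/touches [-8, 18) → extend to [-8, 18).
[1, 3) overlaps/touches [-8, 18) → extend to [-8, 18).
[8, 16) overlaps/touches [-8, 18) → extend to [-8, 18).

[-8, 18)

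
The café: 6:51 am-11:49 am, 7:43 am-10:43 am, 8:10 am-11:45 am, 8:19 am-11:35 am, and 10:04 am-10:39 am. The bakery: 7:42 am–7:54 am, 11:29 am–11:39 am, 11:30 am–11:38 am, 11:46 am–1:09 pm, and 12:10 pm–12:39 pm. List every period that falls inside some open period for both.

7:42 am–7:54 am, 11:29 am–11:39 am, 11:46 am–11:49 am

Merge the first list: 6:51 am–11:49 am.
Merge the second list: 7:42 am–7:54 am, 11:29 am–11:39 am, 11:46 am–1:09 pm.
6:51 am–11:49 am overlaps B on 7:42 am–7:54 am, 11:29 am–11:39 am, 11:46 am–11:49 am.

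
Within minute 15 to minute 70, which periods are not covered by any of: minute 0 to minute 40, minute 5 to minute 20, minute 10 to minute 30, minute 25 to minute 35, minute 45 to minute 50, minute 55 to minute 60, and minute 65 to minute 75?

minute 40 to minute 45, minute 50 to minute 55, minute 60 to minute 65

Covered (merged): minute 0 to minute 40, minute 45 to minute 50, minute 55 to minute 60, minute 65 to minute 75.
Complement within minute 15 to minute 70: minute 40 to minute 45, minute 50 to minute 55, minute 60 to minute 65.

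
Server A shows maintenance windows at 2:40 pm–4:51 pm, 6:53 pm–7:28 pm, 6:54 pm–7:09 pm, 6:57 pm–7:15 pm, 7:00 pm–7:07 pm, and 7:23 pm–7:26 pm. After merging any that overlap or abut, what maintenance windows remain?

2:40 pm-4:51 pm, 6:53 pm-7:28 pm

6:53 pm-7:28 pm is disjoint → start new block.
6:54 pm-7:09 pm overlaps/touches 6:53 pm-7:28 pm → extend to 6:53 pm-7:28 pm.
6:57 pm-7:15 pm overlaps/touches 6:53 pm-7:28 pm → extend to 6:53 pm-7:28 pm.
7:00 pm-7:07 pm overlaps/touches 6:53 pm-7:28 pm → extend to 6:53 pm-7:28 pm.
7:23 pm-7:26 pm overlaps/touches 6:53 pm-7:28 pm → extend to 6:53 pm-7:28 pm.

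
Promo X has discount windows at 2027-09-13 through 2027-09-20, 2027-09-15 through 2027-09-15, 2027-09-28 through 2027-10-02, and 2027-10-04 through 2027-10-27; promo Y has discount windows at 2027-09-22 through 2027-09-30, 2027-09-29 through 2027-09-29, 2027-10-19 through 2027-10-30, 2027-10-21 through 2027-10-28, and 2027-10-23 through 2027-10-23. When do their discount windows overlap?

Merge the first list: 2027-09-13 through 2027-09-20, 2027-09-28 through 2027-10-02, 2027-10-04 through 2027-10-27.
Merge the second list: 2027-09-22 through 2027-09-30, 2027-10-19 through 2027-10-30.
2027-09-13 through 2027-09-20 falls entirely outside B.
2027-09-28 through 2027-10-02 overlaps B on 2027-09-28 through 2027-09-30.
2027-10-04 through 2027-10-27 overlaps B on 2027-10-19 through 2027-10-27.

2027-09-28 through 2027-09-30, 2027-10-19 through 2027-10-27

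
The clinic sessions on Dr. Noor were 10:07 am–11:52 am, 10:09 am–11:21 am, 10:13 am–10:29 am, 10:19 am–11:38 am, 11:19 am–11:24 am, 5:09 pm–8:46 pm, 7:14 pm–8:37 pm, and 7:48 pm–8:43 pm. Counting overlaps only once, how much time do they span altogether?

5 h 22 min

Merged: 10:07 am-11:52 am, 5:09 pm-8:46 pm.
Lengths: 1 h 45 min + 3 h 37 min = 5 h 22 min.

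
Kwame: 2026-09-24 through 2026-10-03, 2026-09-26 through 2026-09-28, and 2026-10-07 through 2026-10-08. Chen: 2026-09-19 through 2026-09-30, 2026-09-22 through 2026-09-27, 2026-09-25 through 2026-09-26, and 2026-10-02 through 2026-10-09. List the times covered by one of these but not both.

2026-09-19 through 2026-09-23, 2026-10-01 through 2026-10-01, 2026-10-04 through 2026-10-06, 2026-10-09 through 2026-10-09

First set merges to 2026-09-24 through 2026-10-03, 2026-10-07 through 2026-10-08.
Second set merges to 2026-09-19 through 2026-09-30, 2026-10-02 through 2026-10-09.
A \ B = 2026-10-01 through 2026-10-01.
B \ A = 2026-09-19 through 2026-09-23, 2026-10-04 through 2026-10-06, 2026-10-09 through 2026-10-09.
Union of the two gives the symmetric difference.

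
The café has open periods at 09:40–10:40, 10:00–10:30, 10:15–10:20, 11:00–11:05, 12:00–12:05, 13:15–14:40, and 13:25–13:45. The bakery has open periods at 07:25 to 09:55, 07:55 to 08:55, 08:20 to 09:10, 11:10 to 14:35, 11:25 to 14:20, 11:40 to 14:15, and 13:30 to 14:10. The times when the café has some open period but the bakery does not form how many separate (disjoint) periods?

3

A, merged: 09:40–10:40, 11:00–11:05, 12:00–12:05, 13:15–14:40.
B, merged: 07:25–09:55, 11:10–14:35.
A \ B = 09:55–10:40, 11:00–11:05, 14:35–14:40.
That is 3 disjoint pieces.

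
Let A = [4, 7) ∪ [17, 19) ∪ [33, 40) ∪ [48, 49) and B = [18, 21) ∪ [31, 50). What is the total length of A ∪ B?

26

A ∪ B = [4, 7), [17, 21), [31, 50).
Total: 3 + 4 + 19 = 26.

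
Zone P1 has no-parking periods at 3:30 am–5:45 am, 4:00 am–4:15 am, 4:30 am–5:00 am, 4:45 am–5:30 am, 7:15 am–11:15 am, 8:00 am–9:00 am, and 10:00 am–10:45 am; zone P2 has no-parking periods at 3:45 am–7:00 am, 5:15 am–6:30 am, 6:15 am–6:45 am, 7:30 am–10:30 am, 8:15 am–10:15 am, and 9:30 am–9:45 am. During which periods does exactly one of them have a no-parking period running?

Merge the first list: 3:30 am–5:45 am, 7:15 am–11:15 am.
Merge the second list: 3:45 am–7:00 am, 7:30 am–10:30 am.
A \ B = 3:30 am–3:45 am, 7:15 am–7:30 am, 10:30 am–11:15 am.
B \ A = 5:45 am–7:00 am.
Union of the two gives the symmetric difference.

3:30 am–3:45 am, 5:45 am–7:00 am, 7:15 am–7:30 am, 10:30 am–11:15 am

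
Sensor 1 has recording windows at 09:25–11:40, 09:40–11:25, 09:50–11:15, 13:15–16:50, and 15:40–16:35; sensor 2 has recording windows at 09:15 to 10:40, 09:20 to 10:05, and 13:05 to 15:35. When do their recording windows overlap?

09:25–10:40, 13:15–15:35

Merge the first list: 09:25–11:40, 13:15–16:50.
Merge the second list: 09:15–10:40, 13:05–15:35.
09:25–11:40 overlaps B on 09:25–10:40.
13:15–16:50 overlaps B on 13:15–15:35.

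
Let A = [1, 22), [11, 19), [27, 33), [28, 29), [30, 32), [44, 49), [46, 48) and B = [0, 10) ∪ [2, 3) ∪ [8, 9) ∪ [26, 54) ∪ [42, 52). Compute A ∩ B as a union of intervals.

A, merged: [1, 22), [27, 33), [44, 49).
B, merged: [0, 10), [26, 54).
[1, 22) overlaps B on [1, 10).
[27, 33) overlaps B on [27, 33).
[44, 49) overlaps B on [44, 49).

[1, 10) ∪ [27, 33) ∪ [44, 49)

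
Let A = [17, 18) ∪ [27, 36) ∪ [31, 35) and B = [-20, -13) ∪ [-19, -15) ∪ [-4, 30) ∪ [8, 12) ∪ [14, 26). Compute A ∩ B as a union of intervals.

[17, 18) ∪ [27, 30)

First set merges to [17, 18), [27, 36).
Second set merges to [-20, -13), [-4, 30).
[17, 18) ∩ B → [17, 18).
[27, 36) ∩ B → [27, 30).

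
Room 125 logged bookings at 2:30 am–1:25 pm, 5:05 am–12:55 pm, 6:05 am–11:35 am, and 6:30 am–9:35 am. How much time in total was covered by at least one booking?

10 h 55 min

Merged: 2:30 am-1:25 pm.
Length: 10 h 55 min.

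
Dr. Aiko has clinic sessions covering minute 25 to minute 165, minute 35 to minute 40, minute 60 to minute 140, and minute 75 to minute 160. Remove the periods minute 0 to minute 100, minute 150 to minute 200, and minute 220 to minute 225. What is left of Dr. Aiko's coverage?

minute 100 to minute 150

Merge the first list: minute 25 to minute 165.
minute 25 to minute 165 minus B → minute 100 to minute 150.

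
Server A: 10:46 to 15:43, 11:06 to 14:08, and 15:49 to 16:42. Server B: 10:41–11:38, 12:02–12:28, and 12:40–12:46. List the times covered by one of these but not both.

A, merged: 10:46-15:43, 15:49-16:42.
A but not B: 11:38-12:02, 12:28-12:40, 12:46-15:43, 15:49-16:42.
B but not A: 10:41-10:46.
Combining gives A △ B.

10:41-10:46, 11:38-12:02, 12:28-12:40, 12:46-15:43, 15:49-16:42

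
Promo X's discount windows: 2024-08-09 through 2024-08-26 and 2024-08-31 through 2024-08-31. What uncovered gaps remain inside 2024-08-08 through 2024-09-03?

2024-08-08 through 2024-08-08, 2024-08-27 through 2024-08-30, 2024-09-01 through 2024-09-03

Covered (merged): 2024-08-09 through 2024-08-26, 2024-08-31 through 2024-08-31.
Gaps within 2024-08-08 through 2024-09-03: 2024-08-08 through 2024-08-08, 2024-08-27 through 2024-08-30, 2024-09-01 through 2024-09-03.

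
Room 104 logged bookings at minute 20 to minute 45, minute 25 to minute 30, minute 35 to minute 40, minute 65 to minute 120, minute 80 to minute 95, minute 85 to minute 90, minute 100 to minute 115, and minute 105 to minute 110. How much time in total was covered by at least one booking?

Merged: minute 20 to minute 45, minute 65 to minute 120.
Lengths: 25 minutes + 55 minutes = 80 minutes.

80 minutes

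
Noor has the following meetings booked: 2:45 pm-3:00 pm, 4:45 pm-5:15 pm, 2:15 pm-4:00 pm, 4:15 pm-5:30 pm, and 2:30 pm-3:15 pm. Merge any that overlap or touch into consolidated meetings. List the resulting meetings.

2:15 pm–4:00 pm, 4:15 pm–5:30 pm

Sort by start: 2:15 pm–4:00 pm, 2:30 pm–3:15 pm, 2:45 pm–3:00 pm, 4:15 pm–5:30 pm, 4:45 pm–5:15 pm.
2:30 pm–3:15 pm overlaps/touches 2:15 pm–4:00 pm → extend to 2:15 pm–4:00 pm.
2:45 pm–3:00 pm overlaps/touches 2:15 pm–4:00 pm → extend to 2:15 pm–4:00 pm.
4:15 pm–5:30 pm is disjoint → start new block.
4:45 pm–5:15 pm overlaps/touches 4:15 pm–5:30 pm → extend to 4:15 pm–5:30 pm.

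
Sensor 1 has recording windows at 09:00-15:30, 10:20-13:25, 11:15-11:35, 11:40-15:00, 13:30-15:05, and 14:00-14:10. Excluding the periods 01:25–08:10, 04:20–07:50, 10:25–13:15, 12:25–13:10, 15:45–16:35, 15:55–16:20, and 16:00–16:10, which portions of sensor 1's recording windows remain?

09:00–10:25, 13:15–15:30

Merge the first list: 09:00–15:30.
Merge the second list: 01:25–08:10, 10:25–13:15, 15:45–16:35.
09:00–15:30 \ B = 09:00–10:25, 13:15–15:30.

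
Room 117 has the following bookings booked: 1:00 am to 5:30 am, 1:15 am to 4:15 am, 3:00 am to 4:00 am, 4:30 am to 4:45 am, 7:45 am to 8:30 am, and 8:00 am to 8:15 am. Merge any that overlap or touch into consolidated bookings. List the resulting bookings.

1:15 am–4:15 am overlaps/touches 1:00 am–5:30 am → extend to 1:00 am–5:30 am.
3:00 am–4:00 am overlaps/touches 1:00 am–5:30 am → extend to 1:00 am–5:30 am.
4:30 am–4:45 am overlaps/touches 1:00 am–5:30 am → extend to 1:00 am–5:30 am.
7:45 am–8:30 am is disjoint → start new block.
8:00 am–8:15 am overlaps/touches 7:45 am–8:30 am → extend to 7:45 am–8:30 am.

1:00 am–5:30 am, 7:45 am–8:30 am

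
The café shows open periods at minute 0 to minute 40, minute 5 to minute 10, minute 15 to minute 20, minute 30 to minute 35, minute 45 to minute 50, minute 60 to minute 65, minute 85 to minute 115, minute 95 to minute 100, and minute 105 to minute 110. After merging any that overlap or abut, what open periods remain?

minute 0 to minute 40, minute 45 to minute 50, minute 60 to minute 65, minute 85 to minute 115

minute 5 to minute 10 overlaps/touches minute 0 to minute 40 → extend to minute 0 to minute 40.
minute 15 to minute 20 overlaps/touches minute 0 to minute 40 → extend to minute 0 to minute 40.
minute 30 to minute 35 overlaps/touches minute 0 to minute 40 → extend to minute 0 to minute 40.
minute 45 to minute 50 is disjoint → start new block.
minute 60 to minute 65 is disjoint → start new block.
minute 85 to minute 115 is disjoint → start new block.
minute 95 to minute 100 overlaps/touches minute 85 to minute 115 → extend to minute 85 to minute 115.
minute 105 to minute 110 overlaps/touches minute 85 to minute 115 → extend to minute 85 to minute 115.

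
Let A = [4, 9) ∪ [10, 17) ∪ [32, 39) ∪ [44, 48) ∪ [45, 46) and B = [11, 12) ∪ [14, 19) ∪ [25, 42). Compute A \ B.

[4, 9) ∪ [10, 11) ∪ [12, 14) ∪ [44, 48)

Merge the first list: [4, 9), [10, 17), [32, 39), [44, 48).
[4, 9) is untouched.
[10, 17) with B removed leaves [10, 11), [12, 14).
[32, 39) lies entirely inside B → drops out.
[44, 48) is untouched.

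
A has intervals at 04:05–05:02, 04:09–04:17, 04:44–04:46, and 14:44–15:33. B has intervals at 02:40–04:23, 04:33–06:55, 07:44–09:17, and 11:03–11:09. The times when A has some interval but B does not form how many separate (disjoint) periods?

2

First set merges to 04:05-05:02, 14:44-15:33.
A \ B = 04:23-04:33, 14:44-15:33.
That is 2 disjoint pieces.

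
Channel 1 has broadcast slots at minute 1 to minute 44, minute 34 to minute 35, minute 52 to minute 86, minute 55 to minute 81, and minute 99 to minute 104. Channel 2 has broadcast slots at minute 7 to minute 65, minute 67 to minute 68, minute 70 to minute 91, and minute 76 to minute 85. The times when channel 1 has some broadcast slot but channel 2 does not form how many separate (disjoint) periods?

A, merged: minute 1 to minute 44, minute 52 to minute 86, minute 99 to minute 104.
B, merged: minute 7 to minute 65, minute 67 to minute 68, minute 70 to minute 91.
A \ B = minute 1 to minute 7, minute 65 to minute 67, minute 68 to minute 70, minute 99 to minute 104.
That is 4 disjoint pieces.

4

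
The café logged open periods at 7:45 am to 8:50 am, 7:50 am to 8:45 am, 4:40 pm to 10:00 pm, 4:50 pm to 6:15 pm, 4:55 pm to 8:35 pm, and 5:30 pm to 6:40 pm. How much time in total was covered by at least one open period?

6 h 25 min

Merged: 7:45 am–8:50 am, 4:40 pm–10:00 pm.
Lengths: 1 h 5 min + 5 h 20 min = 6 h 25 min.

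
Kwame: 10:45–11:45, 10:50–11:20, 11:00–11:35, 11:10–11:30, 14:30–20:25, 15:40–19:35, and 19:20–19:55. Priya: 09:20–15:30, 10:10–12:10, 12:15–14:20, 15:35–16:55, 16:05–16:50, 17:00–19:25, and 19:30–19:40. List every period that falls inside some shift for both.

10:45–11:45, 14:30–15:30, 15:35–16:55, 17:00–19:25, 19:30–19:40

Merge the first list: 10:45–11:45, 14:30–20:25.
Merge the second list: 09:20–15:30, 15:35–16:55, 17:00–19:25, 19:30–19:40.
10:45–11:45 ∩ B → 10:45–11:45.
14:30–20:25 ∩ B → 14:30–15:30, 15:35–16:55, 17:00–19:25, 19:30–19:40.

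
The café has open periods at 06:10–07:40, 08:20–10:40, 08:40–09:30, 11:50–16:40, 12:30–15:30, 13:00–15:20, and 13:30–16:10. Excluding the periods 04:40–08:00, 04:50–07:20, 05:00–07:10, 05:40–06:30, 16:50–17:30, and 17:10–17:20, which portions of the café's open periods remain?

08:20–10:40, 11:50–16:40

A, merged: 06:10–07:40, 08:20–10:40, 11:50–16:40.
B, merged: 04:40–08:00, 16:50–17:30.
06:10–07:40: entirely removed.
08:20–10:40: nothing removed.
11:50–16:40: nothing removed.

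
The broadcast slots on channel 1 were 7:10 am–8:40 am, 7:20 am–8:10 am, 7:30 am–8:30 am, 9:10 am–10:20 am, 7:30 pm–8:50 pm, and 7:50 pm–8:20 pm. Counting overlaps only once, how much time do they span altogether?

4 h

Merged: 7:10 am–8:40 am, 9:10 am–10:20 am, 7:30 pm–8:50 pm.
Lengths: 1 h 30 min + 1 h 10 min + 1 h 20 min = 4 h.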